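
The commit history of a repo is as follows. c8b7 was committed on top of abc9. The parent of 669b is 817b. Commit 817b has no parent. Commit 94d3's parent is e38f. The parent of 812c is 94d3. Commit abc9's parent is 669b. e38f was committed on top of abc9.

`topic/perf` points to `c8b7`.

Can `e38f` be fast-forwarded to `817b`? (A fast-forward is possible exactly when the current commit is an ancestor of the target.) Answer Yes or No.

No

A fast-forward from e38f to 817b is possible iff e38f is an ancestor of 817b.
Ancestors of 817b: {817b}.
e38f is not among them, so fast-forward is not possible.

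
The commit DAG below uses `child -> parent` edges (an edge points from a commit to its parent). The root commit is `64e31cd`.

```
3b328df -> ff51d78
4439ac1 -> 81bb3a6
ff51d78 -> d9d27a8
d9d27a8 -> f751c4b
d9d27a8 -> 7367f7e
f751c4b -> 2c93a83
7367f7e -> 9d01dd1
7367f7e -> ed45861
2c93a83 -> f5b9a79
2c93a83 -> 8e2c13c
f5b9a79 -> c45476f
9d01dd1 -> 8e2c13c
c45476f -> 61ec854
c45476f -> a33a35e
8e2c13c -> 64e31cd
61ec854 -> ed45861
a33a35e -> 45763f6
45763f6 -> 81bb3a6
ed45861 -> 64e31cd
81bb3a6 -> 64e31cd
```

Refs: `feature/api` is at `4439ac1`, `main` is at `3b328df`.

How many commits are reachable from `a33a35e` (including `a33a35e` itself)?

Walking parent pointers from a33a35e: reachable set = {45763f6, 64e31cd, 81bb3a6, a33a35e}.
That is 4 commits.

4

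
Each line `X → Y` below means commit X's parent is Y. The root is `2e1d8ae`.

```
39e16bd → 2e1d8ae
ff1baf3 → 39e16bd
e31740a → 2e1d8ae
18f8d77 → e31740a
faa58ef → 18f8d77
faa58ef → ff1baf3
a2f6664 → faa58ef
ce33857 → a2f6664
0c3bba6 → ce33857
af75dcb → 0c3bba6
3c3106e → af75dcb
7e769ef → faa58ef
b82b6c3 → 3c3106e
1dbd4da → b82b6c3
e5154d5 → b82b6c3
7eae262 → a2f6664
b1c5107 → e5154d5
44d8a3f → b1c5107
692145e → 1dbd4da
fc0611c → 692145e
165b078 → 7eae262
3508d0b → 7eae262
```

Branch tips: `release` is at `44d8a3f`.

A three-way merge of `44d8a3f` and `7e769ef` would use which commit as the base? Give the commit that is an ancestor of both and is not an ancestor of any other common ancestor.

Ancestors of 44d8a3f: {0c3bba6, 18f8d77, 2e1d8ae, 39e16bd, 3c3106e, 44d8a3f, a2f6664, af75dcb, b1c5107, b82b6c3, ce33857, e31740a, e5154d5, faa58ef, ff1baf3}.
Ancestors of 7e769ef: {18f8d77, 2e1d8ae, 39e16bd, 7e769ef, e31740a, faa58ef, ff1baf3}.
Common ancestors: {18f8d77, 2e1d8ae, 39e16bd, e31740a, faa58ef, ff1baf3}.
Among these, faa58ef is not an ancestor of any other common ancestor — it is the merge base.

faa58ef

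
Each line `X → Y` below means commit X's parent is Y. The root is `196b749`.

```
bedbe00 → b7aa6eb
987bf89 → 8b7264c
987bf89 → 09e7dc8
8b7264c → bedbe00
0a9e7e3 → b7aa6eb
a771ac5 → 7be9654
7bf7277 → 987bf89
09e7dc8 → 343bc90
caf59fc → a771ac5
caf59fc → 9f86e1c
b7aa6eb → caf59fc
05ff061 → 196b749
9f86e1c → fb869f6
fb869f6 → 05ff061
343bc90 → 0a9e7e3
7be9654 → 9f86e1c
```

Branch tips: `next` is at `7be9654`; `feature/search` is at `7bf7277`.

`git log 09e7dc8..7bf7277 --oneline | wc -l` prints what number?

Reachable from 7bf7277: {05ff061, 09e7dc8, 0a9e7e3, 196b749, 343bc90, 7be9654, 7bf7277, 8b7264c, 987bf89, 9f86e1c, a771ac5, b7aa6eb, bedbe00, caf59fc, fb869f6}.
Reachable from 09e7dc8: {05ff061, 09e7dc8, 0a9e7e3, 196b749, 343bc90, 7be9654, 9f86e1c, a771ac5, b7aa6eb, caf59fc, fb869f6}.
In 7bf7277's history but not 09e7dc8's: {7bf7277, 8b7264c, 987bf89, bedbe00} — 4 commits.

4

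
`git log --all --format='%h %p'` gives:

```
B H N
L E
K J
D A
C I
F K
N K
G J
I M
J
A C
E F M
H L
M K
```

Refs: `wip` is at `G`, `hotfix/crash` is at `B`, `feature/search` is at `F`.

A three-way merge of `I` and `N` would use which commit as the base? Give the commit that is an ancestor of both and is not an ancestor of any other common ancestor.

K

Ancestors of I: {I, J, K, M}.
Ancestors of N: {J, K, N}.
Common ancestors: {J, K}.
Among these, K is not an ancestor of any other common ancestor — it is the merge base.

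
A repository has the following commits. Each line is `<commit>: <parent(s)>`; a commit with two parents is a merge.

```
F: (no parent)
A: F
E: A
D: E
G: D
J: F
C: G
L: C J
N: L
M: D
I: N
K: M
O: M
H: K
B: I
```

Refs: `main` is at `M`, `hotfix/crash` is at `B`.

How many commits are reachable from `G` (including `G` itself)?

Walking parent pointers from G: reachable set = {A, D, E, F, G}.
That is 5 commits.

5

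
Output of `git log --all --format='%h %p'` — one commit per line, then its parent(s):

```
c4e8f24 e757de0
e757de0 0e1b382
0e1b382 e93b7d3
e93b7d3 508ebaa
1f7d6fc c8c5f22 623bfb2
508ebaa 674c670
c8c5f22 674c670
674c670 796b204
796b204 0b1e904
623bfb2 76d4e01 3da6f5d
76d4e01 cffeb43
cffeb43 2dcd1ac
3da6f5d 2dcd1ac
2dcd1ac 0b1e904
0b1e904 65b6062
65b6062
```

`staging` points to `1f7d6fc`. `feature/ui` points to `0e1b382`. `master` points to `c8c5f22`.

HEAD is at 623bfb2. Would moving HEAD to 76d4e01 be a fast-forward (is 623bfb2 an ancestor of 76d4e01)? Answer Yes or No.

A fast-forward from 623bfb2 to 76d4e01 is possible iff 623bfb2 is an ancestor of 76d4e01.
Ancestors of 76d4e01: {0b1e904, 2dcd1ac, 65b6062, 76d4e01, cffeb43}.
623bfb2 is not among them, so fast-forward is not possible.

No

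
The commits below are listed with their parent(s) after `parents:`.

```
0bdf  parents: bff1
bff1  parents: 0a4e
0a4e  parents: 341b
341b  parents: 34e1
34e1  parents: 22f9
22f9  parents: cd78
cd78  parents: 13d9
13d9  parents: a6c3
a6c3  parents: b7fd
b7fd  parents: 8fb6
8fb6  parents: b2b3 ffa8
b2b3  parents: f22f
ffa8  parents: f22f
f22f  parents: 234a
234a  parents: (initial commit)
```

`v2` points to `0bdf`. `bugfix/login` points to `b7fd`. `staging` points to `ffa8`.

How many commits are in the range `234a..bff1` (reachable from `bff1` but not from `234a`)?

Reachable from bff1: {0a4e, 13d9, 22f9, 234a, 341b, 34e1, 8fb6, a6c3, b2b3, b7fd, bff1, cd78, f22f, ffa8}.
Reachable from 234a: {234a}.
In bff1's history but not 234a's: {0a4e, 13d9, 22f9, 341b, 34e1, 8fb6, a6c3, b2b3, b7fd, bff1, cd78, f22f, ffa8} — 13 commits.

13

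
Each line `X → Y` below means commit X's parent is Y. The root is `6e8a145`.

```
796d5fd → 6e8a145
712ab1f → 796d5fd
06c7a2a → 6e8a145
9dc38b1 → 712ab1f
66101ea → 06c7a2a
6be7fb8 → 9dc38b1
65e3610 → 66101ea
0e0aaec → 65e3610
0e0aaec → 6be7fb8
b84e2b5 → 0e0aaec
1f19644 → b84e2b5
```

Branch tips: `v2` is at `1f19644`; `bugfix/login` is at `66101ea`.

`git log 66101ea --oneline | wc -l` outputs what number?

3

Walking parent pointers from 66101ea: reachable set = {06c7a2a, 66101ea, 6e8a145}.
That is 3 commits.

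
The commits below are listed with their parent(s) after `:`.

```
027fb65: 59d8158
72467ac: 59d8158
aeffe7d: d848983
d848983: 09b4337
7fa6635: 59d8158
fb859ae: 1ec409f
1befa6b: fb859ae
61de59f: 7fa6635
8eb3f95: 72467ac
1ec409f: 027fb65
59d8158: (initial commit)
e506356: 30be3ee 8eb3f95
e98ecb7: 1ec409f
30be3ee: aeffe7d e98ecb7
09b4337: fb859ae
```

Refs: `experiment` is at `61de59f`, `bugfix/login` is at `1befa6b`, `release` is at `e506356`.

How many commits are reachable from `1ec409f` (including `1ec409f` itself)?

Walking parent pointers from 1ec409f: reachable set = {027fb65, 1ec409f, 59d8158}.
That is 3 commits.

3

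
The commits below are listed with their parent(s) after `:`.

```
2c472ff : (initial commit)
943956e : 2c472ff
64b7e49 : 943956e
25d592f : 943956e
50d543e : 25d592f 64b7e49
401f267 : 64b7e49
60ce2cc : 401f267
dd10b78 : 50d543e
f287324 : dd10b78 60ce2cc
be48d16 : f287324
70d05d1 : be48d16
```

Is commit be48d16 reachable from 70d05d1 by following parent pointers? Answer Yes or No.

Yes

Ancestors of 70d05d1 (commits reachable by following parents): {25d592f, 2c472ff, 401f267, 50d543e, 60ce2cc, 64b7e49, 70d05d1, 943956e, be48d16, dd10b78, f287324}.
be48d16 is in that set, so it is an ancestor of 70d05d1.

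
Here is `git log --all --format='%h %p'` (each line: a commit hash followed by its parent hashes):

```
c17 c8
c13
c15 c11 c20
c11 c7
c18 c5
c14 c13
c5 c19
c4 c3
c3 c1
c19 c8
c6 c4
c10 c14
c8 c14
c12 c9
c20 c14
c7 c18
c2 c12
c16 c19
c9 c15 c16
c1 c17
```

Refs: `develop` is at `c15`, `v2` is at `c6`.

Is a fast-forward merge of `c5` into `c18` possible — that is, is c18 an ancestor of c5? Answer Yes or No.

No

A fast-forward from c18 to c5 is possible iff c18 is an ancestor of c5.
Ancestors of c5: {c13, c14, c19, c5, c8}.
c18 is not among them, so fast-forward is not possible.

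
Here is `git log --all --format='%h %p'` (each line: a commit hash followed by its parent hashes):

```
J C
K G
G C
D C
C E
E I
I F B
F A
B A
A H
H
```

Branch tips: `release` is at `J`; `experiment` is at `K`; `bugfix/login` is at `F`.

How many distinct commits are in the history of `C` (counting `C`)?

Walking parent pointers from C: reachable set = {A, B, C, E, F, H, I}.
That is 7 commits.

7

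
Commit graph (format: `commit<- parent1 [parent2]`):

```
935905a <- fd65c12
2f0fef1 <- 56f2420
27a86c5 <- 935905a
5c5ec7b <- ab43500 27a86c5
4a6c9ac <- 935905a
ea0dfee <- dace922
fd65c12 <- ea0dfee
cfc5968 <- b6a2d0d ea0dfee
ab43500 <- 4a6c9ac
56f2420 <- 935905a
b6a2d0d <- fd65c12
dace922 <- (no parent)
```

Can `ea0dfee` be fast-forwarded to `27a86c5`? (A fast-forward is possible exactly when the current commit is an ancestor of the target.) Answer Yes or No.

A fast-forward from ea0dfee to 27a86c5 is possible iff ea0dfee is an ancestor of 27a86c5.
Ancestors of 27a86c5: {27a86c5, 935905a, dace922, ea0dfee, fd65c12}.
ea0dfee is among them, so fast-forward is possible.

Yes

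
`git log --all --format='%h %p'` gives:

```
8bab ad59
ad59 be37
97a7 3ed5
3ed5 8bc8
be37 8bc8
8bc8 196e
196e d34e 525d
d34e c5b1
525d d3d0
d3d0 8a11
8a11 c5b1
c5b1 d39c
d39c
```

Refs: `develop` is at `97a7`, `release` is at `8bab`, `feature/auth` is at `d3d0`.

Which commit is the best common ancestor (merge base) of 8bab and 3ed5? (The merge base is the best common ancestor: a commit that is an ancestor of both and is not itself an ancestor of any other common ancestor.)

8bc8

Ancestors of 8bab: {196e, 525d, 8a11, 8bab, 8bc8, ad59, be37, c5b1, d34e, d39c, d3d0}.
Ancestors of 3ed5: {196e, 3ed5, 525d, 8a11, 8bc8, c5b1, d34e, d39c, d3d0}.
Common ancestors: {196e, 525d, 8a11, 8bc8, c5b1, d34e, d39c, d3d0}.
Among these, 8bc8 is not an ancestor of any other common ancestor — it is the merge base.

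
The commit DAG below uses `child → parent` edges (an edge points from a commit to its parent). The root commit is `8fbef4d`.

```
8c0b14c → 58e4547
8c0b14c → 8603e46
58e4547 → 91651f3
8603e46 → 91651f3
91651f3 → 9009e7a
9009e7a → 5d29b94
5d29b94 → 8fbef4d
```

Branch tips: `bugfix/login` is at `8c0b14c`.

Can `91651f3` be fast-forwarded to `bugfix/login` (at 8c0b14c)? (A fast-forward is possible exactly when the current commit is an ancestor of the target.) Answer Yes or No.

A fast-forward from 91651f3 to 8c0b14c is possible iff 91651f3 is an ancestor of 8c0b14c.
Ancestors of 8c0b14c: {58e4547, 5d29b94, 8603e46, 8c0b14c, 8fbef4d, 9009e7a, 91651f3}.
91651f3 is among them, so fast-forward is possible.

Yes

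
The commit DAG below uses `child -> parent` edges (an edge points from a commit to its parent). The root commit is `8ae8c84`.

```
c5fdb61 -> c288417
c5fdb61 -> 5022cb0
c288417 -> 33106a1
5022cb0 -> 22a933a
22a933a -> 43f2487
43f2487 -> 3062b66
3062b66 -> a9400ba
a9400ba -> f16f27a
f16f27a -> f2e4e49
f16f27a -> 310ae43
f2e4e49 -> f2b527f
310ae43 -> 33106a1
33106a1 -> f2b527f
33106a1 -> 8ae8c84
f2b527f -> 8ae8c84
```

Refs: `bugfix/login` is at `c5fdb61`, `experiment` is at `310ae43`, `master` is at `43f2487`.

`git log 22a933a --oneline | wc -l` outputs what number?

10

Walking parent pointers from 22a933a: reachable set = {22a933a, 3062b66, 310ae43, 33106a1, 43f2487, 8ae8c84, a9400ba, f16f27a, f2b527f, f2e4e49}.
That is 10 commits.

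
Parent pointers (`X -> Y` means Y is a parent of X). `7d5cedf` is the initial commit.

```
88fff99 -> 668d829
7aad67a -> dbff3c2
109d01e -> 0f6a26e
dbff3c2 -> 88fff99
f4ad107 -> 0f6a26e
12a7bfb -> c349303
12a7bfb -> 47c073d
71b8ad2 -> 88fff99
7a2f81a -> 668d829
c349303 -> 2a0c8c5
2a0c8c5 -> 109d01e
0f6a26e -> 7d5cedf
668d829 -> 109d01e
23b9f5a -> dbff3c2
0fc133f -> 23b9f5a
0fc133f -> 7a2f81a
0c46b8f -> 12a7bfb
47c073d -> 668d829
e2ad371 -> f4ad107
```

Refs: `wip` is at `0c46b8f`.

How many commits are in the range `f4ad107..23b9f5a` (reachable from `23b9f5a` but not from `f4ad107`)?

Reachable from 23b9f5a: {0f6a26e, 109d01e, 23b9f5a, 668d829, 7d5cedf, 88fff99, dbff3c2}.
Reachable from f4ad107: {0f6a26e, 7d5cedf, f4ad107}.
In 23b9f5a's history but not f4ad107's: {109d01e, 23b9f5a, 668d829, 88fff99, dbff3c2} — 5 commits.

5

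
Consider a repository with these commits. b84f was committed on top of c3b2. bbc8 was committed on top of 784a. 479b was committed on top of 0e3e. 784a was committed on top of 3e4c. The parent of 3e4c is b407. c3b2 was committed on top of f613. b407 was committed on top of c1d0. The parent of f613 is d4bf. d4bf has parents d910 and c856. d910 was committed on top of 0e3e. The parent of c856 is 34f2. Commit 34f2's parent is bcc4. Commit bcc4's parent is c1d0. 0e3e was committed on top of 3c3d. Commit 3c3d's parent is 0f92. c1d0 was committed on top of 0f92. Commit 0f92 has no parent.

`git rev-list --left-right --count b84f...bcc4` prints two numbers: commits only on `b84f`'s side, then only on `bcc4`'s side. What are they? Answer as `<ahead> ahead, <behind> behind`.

9 ahead, 0 behind

Reachable from b84f: {0e3e, 0f92, 34f2, 3c3d, b84f, bcc4, c1d0, c3b2, c856, d4bf, d910, f613}.
Reachable from bcc4: {0f92, bcc4, c1d0}.
Only in b84f's history (ahead): {0e3e, 34f2, 3c3d, b84f, c3b2, c856, d4bf, d910, f613} — 9.
Only in bcc4's history (behind): {} — 0.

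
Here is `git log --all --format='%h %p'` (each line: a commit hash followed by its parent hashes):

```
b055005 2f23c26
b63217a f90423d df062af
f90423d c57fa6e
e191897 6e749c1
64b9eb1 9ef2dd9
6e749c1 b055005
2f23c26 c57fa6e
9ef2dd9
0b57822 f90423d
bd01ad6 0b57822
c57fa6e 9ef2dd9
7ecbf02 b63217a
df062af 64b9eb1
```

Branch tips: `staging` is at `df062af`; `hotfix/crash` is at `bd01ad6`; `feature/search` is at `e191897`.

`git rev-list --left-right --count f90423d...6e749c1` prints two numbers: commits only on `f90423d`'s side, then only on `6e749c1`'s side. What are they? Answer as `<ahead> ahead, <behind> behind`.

1 ahead, 3 behind

Reachable from f90423d: {9ef2dd9, c57fa6e, f90423d}.
Reachable from 6e749c1: {2f23c26, 6e749c1, 9ef2dd9, b055005, c57fa6e}.
Only in f90423d's history (ahead): {f90423d} — 1.
Only in 6e749c1's history (behind): {2f23c26, 6e749c1, b055005} — 3.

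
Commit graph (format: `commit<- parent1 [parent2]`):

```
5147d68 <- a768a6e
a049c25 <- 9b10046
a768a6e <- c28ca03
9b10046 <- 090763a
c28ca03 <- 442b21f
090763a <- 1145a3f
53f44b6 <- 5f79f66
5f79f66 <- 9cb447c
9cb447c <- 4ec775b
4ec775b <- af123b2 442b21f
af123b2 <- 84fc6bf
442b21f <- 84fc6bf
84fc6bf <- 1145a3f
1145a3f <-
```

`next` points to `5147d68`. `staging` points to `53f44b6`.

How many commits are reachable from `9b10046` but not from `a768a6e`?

Reachable from 9b10046: {090763a, 1145a3f, 9b10046}.
Reachable from a768a6e: {1145a3f, 442b21f, 84fc6bf, a768a6e, c28ca03}.
In 9b10046's history but not a768a6e's: {090763a, 9b10046} — 2 commits.

2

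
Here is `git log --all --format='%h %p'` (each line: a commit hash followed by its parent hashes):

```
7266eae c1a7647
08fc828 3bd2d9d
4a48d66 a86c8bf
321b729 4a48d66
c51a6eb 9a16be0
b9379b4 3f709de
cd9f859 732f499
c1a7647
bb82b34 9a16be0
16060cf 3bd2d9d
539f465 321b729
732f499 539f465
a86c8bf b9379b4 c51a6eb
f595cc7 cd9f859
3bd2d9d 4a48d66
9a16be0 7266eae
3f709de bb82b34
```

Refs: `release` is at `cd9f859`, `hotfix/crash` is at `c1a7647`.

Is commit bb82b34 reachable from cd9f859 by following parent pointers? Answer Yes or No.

Yes

Ancestors of cd9f859 (commits reachable by following parents): {321b729, 3f709de, 4a48d66, 539f465, 7266eae, 732f499, 9a16be0, a86c8bf, b9379b4, bb82b34, c1a7647, c51a6eb, cd9f859}.
bb82b34 is in that set, so it is an ancestor of cd9f859.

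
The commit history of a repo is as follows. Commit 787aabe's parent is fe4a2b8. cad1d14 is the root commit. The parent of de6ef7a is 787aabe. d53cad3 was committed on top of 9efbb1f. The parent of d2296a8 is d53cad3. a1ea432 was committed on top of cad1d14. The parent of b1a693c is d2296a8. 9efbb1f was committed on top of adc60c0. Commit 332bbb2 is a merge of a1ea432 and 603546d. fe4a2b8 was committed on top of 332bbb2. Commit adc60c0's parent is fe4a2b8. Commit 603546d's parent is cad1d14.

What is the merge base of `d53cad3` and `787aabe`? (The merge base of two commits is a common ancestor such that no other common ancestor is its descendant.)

fe4a2b8

Ancestors of d53cad3: {332bbb2, 603546d, 9efbb1f, a1ea432, adc60c0, cad1d14, d53cad3, fe4a2b8}.
Ancestors of 787aabe: {332bbb2, 603546d, 787aabe, a1ea432, cad1d14, fe4a2b8}.
Common ancestors: {332bbb2, 603546d, a1ea432, cad1d14, fe4a2b8}.
Among these, fe4a2b8 is not an ancestor of any other common ancestor — it is the merge base.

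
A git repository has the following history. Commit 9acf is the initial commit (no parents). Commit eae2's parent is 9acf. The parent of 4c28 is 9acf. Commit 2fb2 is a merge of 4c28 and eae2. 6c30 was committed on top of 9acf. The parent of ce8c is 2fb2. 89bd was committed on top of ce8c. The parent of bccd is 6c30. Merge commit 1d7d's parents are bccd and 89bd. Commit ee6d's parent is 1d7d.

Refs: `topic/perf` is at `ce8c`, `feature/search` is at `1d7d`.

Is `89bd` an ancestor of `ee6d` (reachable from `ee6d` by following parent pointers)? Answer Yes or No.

Yes

Ancestors of ee6d (commits reachable by following parents): {1d7d, 2fb2, 4c28, 6c30, 89bd, 9acf, bccd, ce8c, eae2, ee6d}.
89bd is in that set, so it is an ancestor of ee6d.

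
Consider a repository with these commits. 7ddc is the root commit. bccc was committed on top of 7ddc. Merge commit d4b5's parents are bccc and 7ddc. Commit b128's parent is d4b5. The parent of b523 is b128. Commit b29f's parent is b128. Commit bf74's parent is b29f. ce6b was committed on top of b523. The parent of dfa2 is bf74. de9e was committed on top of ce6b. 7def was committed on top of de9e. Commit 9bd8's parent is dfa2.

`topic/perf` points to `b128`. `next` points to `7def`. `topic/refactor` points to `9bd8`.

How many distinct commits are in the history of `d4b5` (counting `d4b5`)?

3

Walking parent pointers from d4b5: reachable set = {7ddc, bccc, d4b5}.
That is 3 commits.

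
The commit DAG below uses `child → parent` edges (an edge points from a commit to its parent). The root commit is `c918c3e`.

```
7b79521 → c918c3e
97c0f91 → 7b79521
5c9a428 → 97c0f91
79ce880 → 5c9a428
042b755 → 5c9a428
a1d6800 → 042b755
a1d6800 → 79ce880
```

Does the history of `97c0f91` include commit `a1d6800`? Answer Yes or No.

Ancestors of 97c0f91: {7b79521, 97c0f91, c918c3e}.
a1d6800 is not in that set, so it is not an ancestor of 97c0f91.

No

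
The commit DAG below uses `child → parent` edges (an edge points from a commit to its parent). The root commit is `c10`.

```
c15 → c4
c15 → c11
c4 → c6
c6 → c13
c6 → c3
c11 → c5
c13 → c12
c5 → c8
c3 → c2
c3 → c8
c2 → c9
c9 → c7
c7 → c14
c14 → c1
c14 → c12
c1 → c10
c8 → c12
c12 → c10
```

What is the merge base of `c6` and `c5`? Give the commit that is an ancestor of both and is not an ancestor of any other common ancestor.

Ancestors of c6: {c1, c10, c12, c13, c14, c2, c3, c6, c7, c8, c9}.
Ancestors of c5: {c10, c12, c5, c8}.
Common ancestors: {c10, c12, c8}.
Among these, c8 is not an ancestor of any other common ancestor — it is the merge base.

c8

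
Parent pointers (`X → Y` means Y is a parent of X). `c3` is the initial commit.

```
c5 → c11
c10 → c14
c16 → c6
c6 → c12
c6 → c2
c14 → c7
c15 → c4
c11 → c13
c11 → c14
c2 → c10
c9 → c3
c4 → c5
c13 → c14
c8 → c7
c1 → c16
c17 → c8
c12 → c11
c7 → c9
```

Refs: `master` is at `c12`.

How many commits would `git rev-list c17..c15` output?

6

Reachable from c15: {c11, c13, c14, c15, c3, c4, c5, c7, c9}.
Reachable from c17: {c17, c3, c7, c8, c9}.
In c15's history but not c17's: {c11, c13, c14, c15, c4, c5} — 6 commits.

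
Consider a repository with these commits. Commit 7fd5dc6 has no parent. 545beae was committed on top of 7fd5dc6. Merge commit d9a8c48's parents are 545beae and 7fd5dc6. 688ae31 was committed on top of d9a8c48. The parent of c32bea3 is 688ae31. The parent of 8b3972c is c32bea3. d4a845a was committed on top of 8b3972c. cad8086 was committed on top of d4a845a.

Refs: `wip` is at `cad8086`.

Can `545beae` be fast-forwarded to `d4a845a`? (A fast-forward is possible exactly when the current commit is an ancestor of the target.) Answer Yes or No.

A fast-forward from 545beae to d4a845a is possible iff 545beae is an ancestor of d4a845a.
Ancestors of d4a845a: {545beae, 688ae31, 7fd5dc6, 8b3972c, c32bea3, d4a845a, d9a8c48}.
545beae is among them, so fast-forward is possible.

Yes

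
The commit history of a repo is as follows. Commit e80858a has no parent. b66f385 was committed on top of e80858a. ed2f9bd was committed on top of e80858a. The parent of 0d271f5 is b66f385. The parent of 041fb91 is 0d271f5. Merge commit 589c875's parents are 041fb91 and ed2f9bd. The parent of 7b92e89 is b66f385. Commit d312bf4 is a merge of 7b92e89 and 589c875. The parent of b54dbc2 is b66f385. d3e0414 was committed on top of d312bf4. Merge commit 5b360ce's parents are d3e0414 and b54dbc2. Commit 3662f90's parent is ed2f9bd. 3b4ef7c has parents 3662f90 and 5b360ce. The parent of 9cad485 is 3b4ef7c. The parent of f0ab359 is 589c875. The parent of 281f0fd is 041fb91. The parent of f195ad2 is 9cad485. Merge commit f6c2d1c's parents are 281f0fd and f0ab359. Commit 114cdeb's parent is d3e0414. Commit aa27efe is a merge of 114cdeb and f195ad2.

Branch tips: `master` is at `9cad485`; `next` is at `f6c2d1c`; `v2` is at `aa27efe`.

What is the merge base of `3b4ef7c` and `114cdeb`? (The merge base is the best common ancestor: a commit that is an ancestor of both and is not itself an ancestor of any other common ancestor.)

d3e0414

Ancestors of 3b4ef7c: {041fb91, 0d271f5, 3662f90, 3b4ef7c, 589c875, 5b360ce, 7b92e89, b54dbc2, b66f385, d312bf4, d3e0414, e80858a, ed2f9bd}.
Ancestors of 114cdeb: {041fb91, 0d271f5, 114cdeb, 589c875, 7b92e89, b66f385, d312bf4, d3e0414, e80858a, ed2f9bd}.
Common ancestors: {041fb91, 0d271f5, 589c875, 7b92e89, b66f385, d312bf4, d3e0414, e80858a, ed2f9bd}.
Among these, d3e0414 is not an ancestor of any other common ancestor — it is the merge base.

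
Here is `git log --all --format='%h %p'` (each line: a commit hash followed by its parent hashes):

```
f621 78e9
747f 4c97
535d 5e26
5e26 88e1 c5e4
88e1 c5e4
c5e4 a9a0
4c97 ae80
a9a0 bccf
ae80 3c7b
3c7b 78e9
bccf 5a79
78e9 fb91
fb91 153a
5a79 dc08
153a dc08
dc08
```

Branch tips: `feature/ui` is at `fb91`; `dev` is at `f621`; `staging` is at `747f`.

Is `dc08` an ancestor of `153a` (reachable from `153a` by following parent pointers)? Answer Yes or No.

Ancestors of 153a (commits reachable by following parents): {153a, dc08}.
dc08 is in that set, so it is an ancestor of 153a.

Yes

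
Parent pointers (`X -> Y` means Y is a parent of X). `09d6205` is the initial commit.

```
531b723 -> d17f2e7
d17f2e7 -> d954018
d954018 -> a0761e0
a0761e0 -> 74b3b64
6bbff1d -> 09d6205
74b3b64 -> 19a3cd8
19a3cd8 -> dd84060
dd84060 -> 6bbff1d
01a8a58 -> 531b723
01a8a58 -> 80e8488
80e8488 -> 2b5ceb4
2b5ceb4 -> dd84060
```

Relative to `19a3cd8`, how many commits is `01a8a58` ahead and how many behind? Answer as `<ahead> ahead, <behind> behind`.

Reachable from 01a8a58: {01a8a58, 09d6205, 19a3cd8, 2b5ceb4, 531b723, 6bbff1d, 74b3b64, 80e8488, a0761e0, d17f2e7, d954018, dd84060}.
Reachable from 19a3cd8: {09d6205, 19a3cd8, 6bbff1d, dd84060}.
Only in 01a8a58's history (ahead): {01a8a58, 2b5ceb4, 531b723, 74b3b64, 80e8488, a0761e0, d17f2e7, d954018} — 8.
Only in 19a3cd8's history (behind): {} — 0.

8 ahead, 0 behind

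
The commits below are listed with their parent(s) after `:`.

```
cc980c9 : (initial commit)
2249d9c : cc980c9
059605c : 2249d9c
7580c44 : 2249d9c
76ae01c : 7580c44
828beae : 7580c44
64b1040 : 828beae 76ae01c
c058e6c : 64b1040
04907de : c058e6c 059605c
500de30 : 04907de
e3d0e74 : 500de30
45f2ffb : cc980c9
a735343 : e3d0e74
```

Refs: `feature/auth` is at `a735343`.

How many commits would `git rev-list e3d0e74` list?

Walking parent pointers from e3d0e74: reachable set = {04907de, 059605c, 2249d9c, 500de30, 64b1040, 7580c44, 76ae01c, 828beae, c058e6c, cc980c9, e3d0e74}.
That is 11 commits.

11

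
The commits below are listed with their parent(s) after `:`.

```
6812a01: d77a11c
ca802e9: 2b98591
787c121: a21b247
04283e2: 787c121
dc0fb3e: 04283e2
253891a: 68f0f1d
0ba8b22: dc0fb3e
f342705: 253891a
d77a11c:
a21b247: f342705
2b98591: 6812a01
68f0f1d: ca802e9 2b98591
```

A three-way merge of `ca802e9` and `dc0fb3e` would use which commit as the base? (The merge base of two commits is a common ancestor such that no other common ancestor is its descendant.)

Ancestors of ca802e9: {2b98591, 6812a01, ca802e9, d77a11c}.
Ancestors of dc0fb3e: {04283e2, 253891a, 2b98591, 6812a01, 68f0f1d, 787c121, a21b247, ca802e9, d77a11c, dc0fb3e, f342705}.
Common ancestors: {2b98591, 6812a01, ca802e9, d77a11c}.
Among these, ca802e9 is not an ancestor of any other common ancestor — it is the merge base.

ca802e9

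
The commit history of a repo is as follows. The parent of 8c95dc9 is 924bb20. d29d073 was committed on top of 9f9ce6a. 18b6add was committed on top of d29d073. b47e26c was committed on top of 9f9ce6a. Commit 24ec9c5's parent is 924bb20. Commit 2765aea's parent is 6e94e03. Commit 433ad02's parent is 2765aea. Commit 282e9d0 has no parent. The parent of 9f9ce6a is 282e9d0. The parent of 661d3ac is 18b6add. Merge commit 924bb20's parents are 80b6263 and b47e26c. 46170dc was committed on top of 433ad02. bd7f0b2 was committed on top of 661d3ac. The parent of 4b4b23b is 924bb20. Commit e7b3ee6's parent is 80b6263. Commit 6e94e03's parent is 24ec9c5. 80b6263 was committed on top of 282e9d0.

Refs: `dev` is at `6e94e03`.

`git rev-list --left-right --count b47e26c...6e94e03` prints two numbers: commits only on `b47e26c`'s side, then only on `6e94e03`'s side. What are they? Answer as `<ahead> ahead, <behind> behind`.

Reachable from b47e26c: {282e9d0, 9f9ce6a, b47e26c}.
Reachable from 6e94e03: {24ec9c5, 282e9d0, 6e94e03, 80b6263, 924bb20, 9f9ce6a, b47e26c}.
Only in b47e26c's history (ahead): {} — 0.
Only in 6e94e03's history (behind): {24ec9c5, 6e94e03, 80b6263, 924bb20} — 4.

0 ahead, 4 behind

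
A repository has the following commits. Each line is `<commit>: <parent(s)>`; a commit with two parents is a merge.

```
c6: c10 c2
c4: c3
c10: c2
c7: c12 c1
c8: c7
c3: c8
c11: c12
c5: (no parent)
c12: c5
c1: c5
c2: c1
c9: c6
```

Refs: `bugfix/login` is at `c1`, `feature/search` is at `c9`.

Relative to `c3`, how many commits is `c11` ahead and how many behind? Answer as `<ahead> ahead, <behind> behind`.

Reachable from c11: {c11, c12, c5}.
Reachable from c3: {c1, c12, c3, c5, c7, c8}.
Only in c11's history (ahead): {c11} — 1.
Only in c3's history (behind): {c1, c3, c7, c8} — 4.

1 ahead, 4 behind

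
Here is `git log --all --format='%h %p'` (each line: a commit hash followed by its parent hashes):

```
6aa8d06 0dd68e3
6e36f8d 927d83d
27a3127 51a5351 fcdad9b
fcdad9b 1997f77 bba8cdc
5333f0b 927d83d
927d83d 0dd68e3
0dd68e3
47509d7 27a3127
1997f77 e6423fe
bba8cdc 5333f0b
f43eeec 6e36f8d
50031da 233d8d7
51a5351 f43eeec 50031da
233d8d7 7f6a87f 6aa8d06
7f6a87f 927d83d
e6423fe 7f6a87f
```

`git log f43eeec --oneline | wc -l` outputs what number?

4

Walking parent pointers from f43eeec: reachable set = {0dd68e3, 6e36f8d, 927d83d, f43eeec}.
That is 4 commits.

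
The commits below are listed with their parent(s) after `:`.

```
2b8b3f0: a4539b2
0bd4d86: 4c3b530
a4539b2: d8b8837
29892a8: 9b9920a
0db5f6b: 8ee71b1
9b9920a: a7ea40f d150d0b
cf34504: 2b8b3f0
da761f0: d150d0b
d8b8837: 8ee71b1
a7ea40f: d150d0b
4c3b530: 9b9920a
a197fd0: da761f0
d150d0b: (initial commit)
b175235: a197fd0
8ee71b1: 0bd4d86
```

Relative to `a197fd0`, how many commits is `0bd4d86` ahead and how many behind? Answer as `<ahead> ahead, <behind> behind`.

Reachable from 0bd4d86: {0bd4d86, 4c3b530, 9b9920a, a7ea40f, d150d0b}.
Reachable from a197fd0: {a197fd0, d150d0b, da761f0}.
Only in 0bd4d86's history (ahead): {0bd4d86, 4c3b530, 9b9920a, a7ea40f} — 4.
Only in a197fd0's history (behind): {a197fd0, da761f0} — 2.

4 ahead, 2 behind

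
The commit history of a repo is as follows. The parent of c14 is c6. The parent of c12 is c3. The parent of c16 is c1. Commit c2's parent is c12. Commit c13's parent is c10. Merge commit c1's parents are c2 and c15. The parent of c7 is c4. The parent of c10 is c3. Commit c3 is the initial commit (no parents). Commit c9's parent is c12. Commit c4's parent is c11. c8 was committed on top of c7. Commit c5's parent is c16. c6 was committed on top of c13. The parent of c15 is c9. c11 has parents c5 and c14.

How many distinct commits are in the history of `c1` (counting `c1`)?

Walking parent pointers from c1: reachable set = {c1, c12, c15, c2, c3, c9}.
That is 6 commits.

6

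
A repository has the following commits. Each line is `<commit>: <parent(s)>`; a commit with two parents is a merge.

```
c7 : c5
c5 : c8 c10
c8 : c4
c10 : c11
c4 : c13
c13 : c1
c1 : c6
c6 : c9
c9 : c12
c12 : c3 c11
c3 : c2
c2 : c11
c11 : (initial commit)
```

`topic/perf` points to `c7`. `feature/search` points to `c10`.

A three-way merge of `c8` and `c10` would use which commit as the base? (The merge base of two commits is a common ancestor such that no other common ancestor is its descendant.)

Ancestors of c8: {c1, c11, c12, c13, c2, c3, c4, c6, c8, c9}.
Ancestors of c10: {c10, c11}.
Common ancestors: {c11}.
The only common ancestor is c11, so it is the merge base.

c11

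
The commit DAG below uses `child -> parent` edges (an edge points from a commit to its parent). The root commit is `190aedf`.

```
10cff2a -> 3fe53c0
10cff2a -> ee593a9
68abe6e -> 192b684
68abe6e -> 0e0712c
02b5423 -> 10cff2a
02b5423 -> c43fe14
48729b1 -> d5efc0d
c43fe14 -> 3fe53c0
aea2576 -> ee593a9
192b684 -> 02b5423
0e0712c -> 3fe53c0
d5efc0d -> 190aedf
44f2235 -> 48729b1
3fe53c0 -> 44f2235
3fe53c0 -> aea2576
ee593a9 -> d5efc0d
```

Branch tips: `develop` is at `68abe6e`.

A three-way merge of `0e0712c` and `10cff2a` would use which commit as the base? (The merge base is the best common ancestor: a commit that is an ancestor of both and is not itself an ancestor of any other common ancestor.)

3fe53c0

Ancestors of 0e0712c: {0e0712c, 190aedf, 3fe53c0, 44f2235, 48729b1, aea2576, d5efc0d, ee593a9}.
Ancestors of 10cff2a: {10cff2a, 190aedf, 3fe53c0, 44f2235, 48729b1, aea2576, d5efc0d, ee593a9}.
Common ancestors: {190aedf, 3fe53c0, 44f2235, 48729b1, aea2576, d5efc0d, ee593a9}.
Among these, 3fe53c0 is not an ancestor of any other common ancestor — it is the merge base.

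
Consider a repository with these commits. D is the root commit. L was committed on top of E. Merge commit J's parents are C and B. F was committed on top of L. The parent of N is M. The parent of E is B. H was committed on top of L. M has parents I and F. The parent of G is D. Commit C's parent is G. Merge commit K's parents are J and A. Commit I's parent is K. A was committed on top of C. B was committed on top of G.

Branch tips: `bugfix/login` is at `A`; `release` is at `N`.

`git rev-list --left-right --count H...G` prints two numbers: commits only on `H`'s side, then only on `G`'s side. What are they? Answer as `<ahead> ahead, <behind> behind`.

4 ahead, 0 behind

Reachable from H: {B, D, E, G, H, L}.
Reachable from G: {D, G}.
Only in H's history (ahead): {B, E, H, L} — 4.
Only in G's history (behind): {} — 0.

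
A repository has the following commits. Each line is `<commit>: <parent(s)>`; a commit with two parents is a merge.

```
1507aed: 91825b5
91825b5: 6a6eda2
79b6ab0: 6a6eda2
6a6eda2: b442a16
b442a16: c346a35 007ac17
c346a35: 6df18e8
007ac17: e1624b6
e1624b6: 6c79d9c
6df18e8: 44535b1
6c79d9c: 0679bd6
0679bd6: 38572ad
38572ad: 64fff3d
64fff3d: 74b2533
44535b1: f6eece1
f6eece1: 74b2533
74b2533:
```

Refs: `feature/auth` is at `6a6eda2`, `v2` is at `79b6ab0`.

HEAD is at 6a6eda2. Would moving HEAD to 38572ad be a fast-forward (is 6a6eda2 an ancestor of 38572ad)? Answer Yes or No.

No

A fast-forward from 6a6eda2 to 38572ad is possible iff 6a6eda2 is an ancestor of 38572ad.
Ancestors of 38572ad: {38572ad, 64fff3d, 74b2533}.
6a6eda2 is not among them, so fast-forward is not possible.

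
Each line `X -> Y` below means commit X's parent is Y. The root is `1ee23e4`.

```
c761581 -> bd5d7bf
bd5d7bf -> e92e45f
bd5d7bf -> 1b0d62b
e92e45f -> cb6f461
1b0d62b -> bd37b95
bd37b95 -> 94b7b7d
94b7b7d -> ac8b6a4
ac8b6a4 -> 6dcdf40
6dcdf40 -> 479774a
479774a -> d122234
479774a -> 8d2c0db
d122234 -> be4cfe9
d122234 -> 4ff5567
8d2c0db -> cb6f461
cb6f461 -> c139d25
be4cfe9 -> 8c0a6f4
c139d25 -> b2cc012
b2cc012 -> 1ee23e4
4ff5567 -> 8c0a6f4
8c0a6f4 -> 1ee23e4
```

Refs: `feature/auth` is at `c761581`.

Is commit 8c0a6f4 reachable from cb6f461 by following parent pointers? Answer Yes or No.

Ancestors of cb6f461: {1ee23e4, b2cc012, c139d25, cb6f461}.
8c0a6f4 is not in that set, so it is not an ancestor of cb6f461.

No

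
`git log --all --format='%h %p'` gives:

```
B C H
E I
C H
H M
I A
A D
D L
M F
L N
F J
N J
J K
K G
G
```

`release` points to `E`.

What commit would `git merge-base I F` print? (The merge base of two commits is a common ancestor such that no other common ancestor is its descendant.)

Ancestors of I: {A, D, G, I, J, K, L, N}.
Ancestors of F: {F, G, J, K}.
Common ancestors: {G, J, K}.
Among these, J is not an ancestor of any other common ancestor — it is the merge base.

J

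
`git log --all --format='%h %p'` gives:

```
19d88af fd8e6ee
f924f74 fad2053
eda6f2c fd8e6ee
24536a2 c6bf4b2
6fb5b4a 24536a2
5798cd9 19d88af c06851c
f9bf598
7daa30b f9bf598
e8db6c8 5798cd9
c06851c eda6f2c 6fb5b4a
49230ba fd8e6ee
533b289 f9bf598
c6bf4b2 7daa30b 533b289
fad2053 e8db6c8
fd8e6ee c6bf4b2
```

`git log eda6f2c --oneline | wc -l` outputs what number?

Walking parent pointers from eda6f2c: reachable set = {533b289, 7daa30b, c6bf4b2, eda6f2c, f9bf598, fd8e6ee}.
That is 6 commits.

6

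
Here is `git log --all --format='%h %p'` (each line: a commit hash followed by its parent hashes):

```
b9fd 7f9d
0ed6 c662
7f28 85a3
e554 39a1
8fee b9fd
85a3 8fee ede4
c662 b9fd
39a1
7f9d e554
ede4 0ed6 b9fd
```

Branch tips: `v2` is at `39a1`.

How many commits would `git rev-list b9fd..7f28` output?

Reachable from 7f28: {0ed6, 39a1, 7f28, 7f9d, 85a3, 8fee, b9fd, c662, e554, ede4}.
Reachable from b9fd: {39a1, 7f9d, b9fd, e554}.
In 7f28's history but not b9fd's: {0ed6, 7f28, 85a3, 8fee, c662, ede4} — 6 commits.

6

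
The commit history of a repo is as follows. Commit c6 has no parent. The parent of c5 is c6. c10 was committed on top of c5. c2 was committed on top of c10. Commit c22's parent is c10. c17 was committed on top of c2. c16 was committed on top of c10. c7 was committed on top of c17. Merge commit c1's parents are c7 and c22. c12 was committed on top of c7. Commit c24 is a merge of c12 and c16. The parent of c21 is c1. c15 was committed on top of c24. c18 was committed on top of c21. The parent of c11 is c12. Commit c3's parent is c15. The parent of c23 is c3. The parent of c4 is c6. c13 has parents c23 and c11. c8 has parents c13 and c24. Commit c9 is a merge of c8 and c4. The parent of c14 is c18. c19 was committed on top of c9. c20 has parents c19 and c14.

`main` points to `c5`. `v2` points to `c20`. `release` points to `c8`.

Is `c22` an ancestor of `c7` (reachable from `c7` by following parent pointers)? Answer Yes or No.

No

Ancestors of c7: {c10, c17, c2, c5, c6, c7}.
c22 is not in that set, so it is not an ancestor of c7.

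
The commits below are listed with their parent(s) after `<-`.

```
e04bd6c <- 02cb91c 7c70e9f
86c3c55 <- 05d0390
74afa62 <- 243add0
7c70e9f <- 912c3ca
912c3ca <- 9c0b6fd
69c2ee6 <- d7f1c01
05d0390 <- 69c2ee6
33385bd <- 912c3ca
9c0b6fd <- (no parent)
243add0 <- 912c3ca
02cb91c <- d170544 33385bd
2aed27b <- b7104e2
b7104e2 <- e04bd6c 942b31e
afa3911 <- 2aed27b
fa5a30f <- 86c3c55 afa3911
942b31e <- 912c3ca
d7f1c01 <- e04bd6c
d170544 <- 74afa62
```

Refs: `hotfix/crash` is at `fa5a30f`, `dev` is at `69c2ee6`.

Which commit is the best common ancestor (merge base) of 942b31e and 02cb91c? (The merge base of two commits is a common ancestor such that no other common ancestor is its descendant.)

912c3ca

Ancestors of 942b31e: {912c3ca, 942b31e, 9c0b6fd}.
Ancestors of 02cb91c: {02cb91c, 243add0, 33385bd, 74afa62, 912c3ca, 9c0b6fd, d170544}.
Common ancestors: {912c3ca, 9c0b6fd}.
Among these, 912c3ca is not an ancestor of any other common ancestor — it is the merge base.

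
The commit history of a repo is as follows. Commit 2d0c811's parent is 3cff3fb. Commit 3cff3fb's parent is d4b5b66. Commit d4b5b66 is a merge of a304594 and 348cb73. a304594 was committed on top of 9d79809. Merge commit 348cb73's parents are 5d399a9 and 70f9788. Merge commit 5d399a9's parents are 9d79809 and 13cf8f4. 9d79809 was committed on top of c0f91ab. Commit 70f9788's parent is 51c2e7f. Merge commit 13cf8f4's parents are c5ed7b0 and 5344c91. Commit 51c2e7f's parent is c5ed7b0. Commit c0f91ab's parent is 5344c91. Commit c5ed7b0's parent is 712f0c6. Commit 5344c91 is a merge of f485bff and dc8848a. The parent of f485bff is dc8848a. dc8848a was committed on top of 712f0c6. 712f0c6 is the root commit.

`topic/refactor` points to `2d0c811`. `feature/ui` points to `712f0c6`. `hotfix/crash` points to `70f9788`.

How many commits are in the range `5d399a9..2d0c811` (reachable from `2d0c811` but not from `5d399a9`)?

7

Reachable from 2d0c811: {13cf8f4, 2d0c811, 348cb73, 3cff3fb, 51c2e7f, 5344c91, 5d399a9, 70f9788, 712f0c6, 9d79809, a304594, c0f91ab, c5ed7b0, d4b5b66, dc8848a, f485bff}.
Reachable from 5d399a9: {13cf8f4, 5344c91, 5d399a9, 712f0c6, 9d79809, c0f91ab, c5ed7b0, dc8848a, f485bff}.
In 2d0c811's history but not 5d399a9's: {2d0c811, 348cb73, 3cff3fb, 51c2e7f, 70f9788, a304594, d4b5b66} — 7 commits.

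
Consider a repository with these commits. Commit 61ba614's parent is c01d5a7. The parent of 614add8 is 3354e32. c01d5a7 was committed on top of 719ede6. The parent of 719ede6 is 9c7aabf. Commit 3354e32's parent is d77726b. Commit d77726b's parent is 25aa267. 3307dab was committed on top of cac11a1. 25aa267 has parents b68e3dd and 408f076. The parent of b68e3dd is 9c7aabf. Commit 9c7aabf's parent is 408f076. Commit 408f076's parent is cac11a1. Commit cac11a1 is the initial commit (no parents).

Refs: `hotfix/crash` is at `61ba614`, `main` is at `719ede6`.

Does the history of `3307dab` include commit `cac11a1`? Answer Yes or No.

Ancestors of 3307dab (commits reachable by following parents): {3307dab, cac11a1}.
cac11a1 is in that set, so it is an ancestor of 3307dab.

Yes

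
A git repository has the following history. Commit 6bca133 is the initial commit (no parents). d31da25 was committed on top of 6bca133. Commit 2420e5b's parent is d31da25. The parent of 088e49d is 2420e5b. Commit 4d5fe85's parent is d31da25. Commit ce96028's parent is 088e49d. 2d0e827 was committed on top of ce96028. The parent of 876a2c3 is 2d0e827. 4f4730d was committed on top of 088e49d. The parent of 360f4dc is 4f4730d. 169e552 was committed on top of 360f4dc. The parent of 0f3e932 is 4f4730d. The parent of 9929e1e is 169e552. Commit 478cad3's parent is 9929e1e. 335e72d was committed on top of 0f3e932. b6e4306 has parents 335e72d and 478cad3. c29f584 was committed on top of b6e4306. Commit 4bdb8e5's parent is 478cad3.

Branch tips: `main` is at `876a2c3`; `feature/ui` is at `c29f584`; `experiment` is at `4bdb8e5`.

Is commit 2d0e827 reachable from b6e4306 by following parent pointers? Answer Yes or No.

Ancestors of b6e4306: {088e49d, 0f3e932, 169e552, 2420e5b, 335e72d, 360f4dc, 478cad3, 4f4730d, 6bca133, 9929e1e, b6e4306, d31da25}.
2d0e827 is not in that set, so it is not an ancestor of b6e4306.

No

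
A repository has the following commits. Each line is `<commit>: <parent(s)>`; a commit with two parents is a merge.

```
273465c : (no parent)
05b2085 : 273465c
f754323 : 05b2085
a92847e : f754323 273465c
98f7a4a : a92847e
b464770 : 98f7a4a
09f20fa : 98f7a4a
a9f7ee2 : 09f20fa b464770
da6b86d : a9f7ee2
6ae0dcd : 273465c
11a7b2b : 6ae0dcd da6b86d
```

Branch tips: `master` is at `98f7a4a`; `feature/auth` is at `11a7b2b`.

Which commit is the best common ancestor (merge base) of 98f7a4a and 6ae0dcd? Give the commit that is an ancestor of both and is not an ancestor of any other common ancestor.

Ancestors of 98f7a4a: {05b2085, 273465c, 98f7a4a, a92847e, f754323}.
Ancestors of 6ae0dcd: {273465c, 6ae0dcd}.
Common ancestors: {273465c}.
The only common ancestor is 273465c, so it is the merge base.

273465c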